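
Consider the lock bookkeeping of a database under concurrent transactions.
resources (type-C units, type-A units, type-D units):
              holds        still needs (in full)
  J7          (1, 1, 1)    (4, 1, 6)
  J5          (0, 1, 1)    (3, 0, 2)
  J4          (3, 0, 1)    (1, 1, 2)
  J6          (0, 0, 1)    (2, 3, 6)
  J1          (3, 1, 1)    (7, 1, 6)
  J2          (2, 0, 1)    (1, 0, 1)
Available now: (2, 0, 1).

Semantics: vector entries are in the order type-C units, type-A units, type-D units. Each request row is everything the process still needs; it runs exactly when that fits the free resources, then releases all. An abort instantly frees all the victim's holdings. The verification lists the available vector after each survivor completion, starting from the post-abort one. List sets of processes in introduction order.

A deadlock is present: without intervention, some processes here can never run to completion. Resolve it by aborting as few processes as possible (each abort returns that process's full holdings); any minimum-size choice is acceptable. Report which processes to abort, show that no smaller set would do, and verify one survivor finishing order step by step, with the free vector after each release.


The answer: abort J7 and J6.
Key observation: aborting J7 and J6 returns (1, 1, 2), and J1 — hopeless before — runs at step 4 with the returned capacity in the pool.
No one abort is enough; case by case: J7 alone leaves J6 blocked (short on type-A units and type-D units); J5 alone leaves J7 blocked (short on type-D units); J4 alone leaves J7 blocked (short on type-D units); J6 alone leaves J7 blocked (short on type-D units); J1 alone leaves J7 blocked (short on type-D units); J2 alone leaves J7 blocked (short on type-D units).
One survivor order: J4, J2, J5, J1. Check, step by step (post-abort pool first):
  pool = (3, 1, 3)
  run J4 (needs (1, 1, 2), free (3, 1, 3)); after release of (3, 0, 1) the pool is (6, 1, 4)
  run J2 (needs (1, 0, 1), free (6, 1, 4)); after release of (2, 0, 1) the pool is (8, 1, 5)
  run J5 (needs (3, 0, 2), free (8, 1, 5)); after release of (0, 1, 1) the pool is (8, 2, 6)
  run J1 (needs (7, 1, 6), free (8, 2, 6)); after release of (3, 1, 1) the pool is (11, 3, 7)


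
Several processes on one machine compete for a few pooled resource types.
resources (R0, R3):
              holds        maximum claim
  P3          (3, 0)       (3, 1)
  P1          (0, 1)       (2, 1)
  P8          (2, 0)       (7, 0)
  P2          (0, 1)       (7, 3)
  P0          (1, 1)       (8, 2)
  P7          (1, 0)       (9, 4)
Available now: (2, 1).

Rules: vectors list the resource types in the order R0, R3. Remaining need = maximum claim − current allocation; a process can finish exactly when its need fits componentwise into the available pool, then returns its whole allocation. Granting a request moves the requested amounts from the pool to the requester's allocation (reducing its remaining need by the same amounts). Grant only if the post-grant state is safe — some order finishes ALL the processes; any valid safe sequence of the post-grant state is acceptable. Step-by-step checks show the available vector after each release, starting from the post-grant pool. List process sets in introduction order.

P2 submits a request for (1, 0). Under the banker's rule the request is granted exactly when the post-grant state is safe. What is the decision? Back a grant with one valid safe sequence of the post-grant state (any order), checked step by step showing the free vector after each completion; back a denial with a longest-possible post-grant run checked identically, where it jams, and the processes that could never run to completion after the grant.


DENY: after the grant no complete ordering would exist.
Key observation: even finishing P3, P1 leaves just (4, 2) free — too little R0 for any of the remaining processes.
Pretend the grant happened; the run P3, P1 goes as far as possible. Check, step by step:
  pool = (1, 1)
  run P3 (needs (0, 1), free (1, 1)); after release of (3, 0) the pool is (4, 1)
  run P1 (needs (2, 0), free (4, 1)); after release of (0, 1) the pool is (4, 2)
  P8 still needs (5, 0) but only (4, 2) is free — short on R0
  P2 still needs (6, 2) but only (4, 2) is free — short on R0
  P0 still needs (7, 1) but only (4, 2) is free — short on R0
  P7 still needs (8, 4) but only (4, 2) is free — short on R0 and R3
Had the request been granted, P8, P2, P0 and P7 could never finish.


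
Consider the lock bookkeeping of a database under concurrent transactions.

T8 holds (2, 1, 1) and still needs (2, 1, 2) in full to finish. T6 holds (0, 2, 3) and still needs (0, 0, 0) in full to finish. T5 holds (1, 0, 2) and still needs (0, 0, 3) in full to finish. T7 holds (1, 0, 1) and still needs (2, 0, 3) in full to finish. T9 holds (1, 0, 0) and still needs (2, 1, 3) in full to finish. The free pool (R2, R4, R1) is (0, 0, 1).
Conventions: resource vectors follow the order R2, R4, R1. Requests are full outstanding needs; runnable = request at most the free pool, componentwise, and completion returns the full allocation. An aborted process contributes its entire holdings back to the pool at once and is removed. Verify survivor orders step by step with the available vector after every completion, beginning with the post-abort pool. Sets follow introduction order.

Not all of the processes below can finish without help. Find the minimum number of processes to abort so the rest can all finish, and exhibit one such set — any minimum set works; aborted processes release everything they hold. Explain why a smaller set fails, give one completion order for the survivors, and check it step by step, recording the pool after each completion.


Minimum abort set: T7.
Key observation: T9 was stuck for good until T7 gave back (1, 0, 1); in the order shown it finishes at step 3.
Minimality: the empty abort set fails — the state is deadlocked as it stands.
One survivor order: T6, T5, T9, T8. Step-by-step check (post-abort pool first):
  pool = (1, 0, 2)
  T6 needs (0, 0, 0) <= (1, 0, 2) -> finishes; pool += (0, 2, 3) = (1, 2, 5)
  T5 needs (0, 0, 3) <= (1, 2, 5) -> finishes; pool += (1, 0, 2) = (2, 2, 7)
  T9 needs (2, 1, 3) <= (2, 2, 7) -> finishes; pool += (1, 0, 0) = (3, 2, 7)
  T8 needs (2, 1, 2) <= (3, 2, 7) -> finishes; pool += (2, 1, 1) = (5, 3, 8)


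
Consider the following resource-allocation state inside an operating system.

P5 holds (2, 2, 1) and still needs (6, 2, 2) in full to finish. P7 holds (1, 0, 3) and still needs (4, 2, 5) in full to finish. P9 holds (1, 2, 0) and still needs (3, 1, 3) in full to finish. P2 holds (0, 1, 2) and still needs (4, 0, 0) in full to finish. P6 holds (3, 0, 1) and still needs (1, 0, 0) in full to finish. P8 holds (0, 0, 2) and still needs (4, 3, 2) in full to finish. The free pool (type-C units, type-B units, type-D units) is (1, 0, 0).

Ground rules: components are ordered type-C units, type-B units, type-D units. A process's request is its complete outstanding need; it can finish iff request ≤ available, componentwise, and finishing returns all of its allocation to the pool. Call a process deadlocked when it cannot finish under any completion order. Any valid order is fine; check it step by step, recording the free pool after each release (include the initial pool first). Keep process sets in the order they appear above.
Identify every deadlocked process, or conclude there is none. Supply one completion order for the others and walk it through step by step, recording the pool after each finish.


No process is deadlocked.
Key observation: P6 can run right away; the returned allocation unlocks the remaining processes in turn.
A valid finishing order for the others: P6, P2, P9, P8, P7, P5. Check, step by step:
  pool = (1, 0, 0)
  P6: need (1, 0, 0) fits (1, 0, 0); releases (3, 0, 1), pool now (4, 0, 1)
  P2: need (4, 0, 0) fits (4, 0, 1); releases (0, 1, 2), pool now (4, 1, 3)
  P9: need (3, 1, 3) fits (4, 1, 3); releases (1, 2, 0), pool now (5, 3, 3)
  P8: need (4, 3, 2) fits (5, 3, 3); releases (0, 0, 2), pool now (5, 3, 5)
  P7: need (4, 2, 5) fits (5, 3, 5); releases (1, 0, 3), pool now (6, 3, 8)
  P5: need (6, 2, 2) fits (6, 3, 8); releases (2, 2, 1), pool now (8, 5, 9)


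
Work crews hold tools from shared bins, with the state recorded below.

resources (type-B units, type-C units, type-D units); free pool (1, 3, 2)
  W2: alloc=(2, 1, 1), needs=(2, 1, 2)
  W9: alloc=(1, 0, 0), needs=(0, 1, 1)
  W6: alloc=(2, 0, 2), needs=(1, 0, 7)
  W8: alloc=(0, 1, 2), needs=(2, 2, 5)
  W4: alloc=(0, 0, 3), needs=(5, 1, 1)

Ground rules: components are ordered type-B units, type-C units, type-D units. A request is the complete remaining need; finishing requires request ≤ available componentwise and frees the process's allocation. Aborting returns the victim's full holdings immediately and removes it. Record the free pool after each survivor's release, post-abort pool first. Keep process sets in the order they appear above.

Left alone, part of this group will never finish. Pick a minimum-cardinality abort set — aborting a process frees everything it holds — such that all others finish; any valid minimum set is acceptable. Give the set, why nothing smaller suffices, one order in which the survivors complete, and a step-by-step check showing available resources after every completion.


Minimum abort set: W6.
Key observation: W4 had no path to completion before; after the abort of W6 ((2, 0, 2) returned), step 2 is where it fits.
Minimality: the empty abort set fails — the state is deadlocked as it stands.
Survivors finish in the order: W2, W4, W8, W9. Verifying each step (pool after the aborts first):
  pool = (3, 3, 4)
  W2 needs (2, 1, 2) <= (3, 3, 4) -> finishes; pool += (2, 1, 1) = (5, 4, 5)
  W4 needs (5, 1, 1) <= (5, 4, 5) -> finishes; pool += (0, 0, 3) = (5, 4, 8)
  W8 needs (2, 2, 5) <= (5, 4, 8) -> finishes; pool += (0, 1, 2) = (5, 5, 10)
  W9 needs (0, 1, 1) <= (5, 5, 10) -> finishes; pool += (1, 0, 0) = (6, 5, 10)


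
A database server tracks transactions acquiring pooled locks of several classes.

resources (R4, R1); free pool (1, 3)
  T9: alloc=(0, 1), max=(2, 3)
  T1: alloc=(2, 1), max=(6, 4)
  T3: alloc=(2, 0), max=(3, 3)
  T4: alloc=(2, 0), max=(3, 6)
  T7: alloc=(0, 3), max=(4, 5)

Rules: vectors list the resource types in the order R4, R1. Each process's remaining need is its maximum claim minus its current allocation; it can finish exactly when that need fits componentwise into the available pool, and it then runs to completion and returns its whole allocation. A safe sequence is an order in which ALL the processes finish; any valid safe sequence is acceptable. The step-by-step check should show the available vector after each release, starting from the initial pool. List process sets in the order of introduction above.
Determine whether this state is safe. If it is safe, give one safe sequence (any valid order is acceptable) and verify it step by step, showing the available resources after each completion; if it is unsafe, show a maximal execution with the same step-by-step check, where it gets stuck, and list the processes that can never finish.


UNSAFE.
Key observation: after T3, T9 the pool peaks at (3, 4), and each blocked process is short somewhere: T1 on R4; T4 on R1; T7 on R4.
The run T3, T9 cannot be extended any further. Step-by-step check:
  pool = (1, 3)
  run T3 (needs (1, 3), free (1, 3)); after release of (2, 0) the pool is (3, 3)
  run T9 (needs (2, 2), free (3, 3)); after release of (0, 1) the pool is (3, 4)
  T1 cannot run: need (4, 3) vs free (3, 4) (insufficient R4)
  T4 cannot run: need (1, 6) vs free (3, 4) (insufficient R1)
  T7 cannot run: need (4, 2) vs free (3, 4) (insufficient R4)
Processes that can never finish: T1, T4 and T7.


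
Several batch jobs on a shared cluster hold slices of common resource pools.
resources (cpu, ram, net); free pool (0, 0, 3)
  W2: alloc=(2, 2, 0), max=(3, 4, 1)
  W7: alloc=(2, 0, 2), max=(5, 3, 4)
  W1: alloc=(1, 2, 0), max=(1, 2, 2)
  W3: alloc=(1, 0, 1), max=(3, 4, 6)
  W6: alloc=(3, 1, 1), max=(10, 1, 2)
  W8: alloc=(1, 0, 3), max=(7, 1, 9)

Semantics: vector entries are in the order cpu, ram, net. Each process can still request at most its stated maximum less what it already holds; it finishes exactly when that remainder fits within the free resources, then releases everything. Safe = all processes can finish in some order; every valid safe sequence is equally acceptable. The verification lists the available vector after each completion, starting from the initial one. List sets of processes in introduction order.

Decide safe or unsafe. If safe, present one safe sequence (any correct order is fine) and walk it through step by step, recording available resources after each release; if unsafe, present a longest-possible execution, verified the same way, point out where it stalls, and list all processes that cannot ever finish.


SAFE — a valid safe sequence is W1, W2, W7, W3, W8, W6.
Key observation: reading the order forward, W2 is the first process whose need (1, 2, 1) meets the free pool (1, 2, 3) exactly on a resource it requests.
Walking it through:
  pool = (0, 0, 3)
  run W1 (needs (0, 0, 2), free (0, 0, 3)); after release of (1, 2, 0) the pool is (1, 2, 3)
  run W2 (needs (1, 2, 1), free (1, 2, 3)); after release of (2, 2, 0) the pool is (3, 4, 3)
  run W7 (needs (3, 3, 2), free (3, 4, 3)); after release of (2, 0, 2) the pool is (5, 4, 5)
  run W3 (needs (2, 4, 5), free (5, 4, 5)); after release of (1, 0, 1) the pool is (6, 4, 6)
  run W8 (needs (6, 1, 6), free (6, 4, 6)); after release of (1, 0, 3) the pool is (7, 4, 9)
  run W6 (needs (7, 0, 1), free (7, 4, 9)); after release of (3, 1, 1) the pool is (10, 5, 10)


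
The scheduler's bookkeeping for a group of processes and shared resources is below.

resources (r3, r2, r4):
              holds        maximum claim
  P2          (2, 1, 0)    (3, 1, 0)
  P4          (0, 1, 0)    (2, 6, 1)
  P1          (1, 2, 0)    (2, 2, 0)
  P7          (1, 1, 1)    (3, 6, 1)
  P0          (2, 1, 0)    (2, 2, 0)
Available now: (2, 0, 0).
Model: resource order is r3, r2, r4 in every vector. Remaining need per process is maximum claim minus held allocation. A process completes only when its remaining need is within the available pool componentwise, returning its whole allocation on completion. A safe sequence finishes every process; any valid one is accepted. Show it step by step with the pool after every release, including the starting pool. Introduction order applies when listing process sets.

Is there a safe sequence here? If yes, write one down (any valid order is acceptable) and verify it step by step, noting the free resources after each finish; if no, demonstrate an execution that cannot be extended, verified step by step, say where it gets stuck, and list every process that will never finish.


The state is UNSAFE.
Key observation: P1, P0, P2 can finish, but then (7, 4, 0) is all there is, and the blocked group's r2 demands exceed it.
A maximal execution: P1, P0, P2 — then nothing else fits. Step-by-step check:
  pool = (2, 0, 0)
  run P1 (needs (1, 0, 0), free (2, 0, 0)); after release of (1, 2, 0) the pool is (3, 2, 0)
  run P0 (needs (0, 1, 0), free (3, 2, 0)); after release of (2, 1, 0) the pool is (5, 3, 0)
  run P2 (needs (1, 0, 0), free (5, 3, 0)); after release of (2, 1, 0) the pool is (7, 4, 0)
  blocked: P4 wants (2, 5, 1), pool (7, 4, 0) — not enough r2 and r4
  blocked: P7 wants (2, 5, 0), pool (7, 4, 0) — not enough r2
Permanently blocked: P4 and P7.


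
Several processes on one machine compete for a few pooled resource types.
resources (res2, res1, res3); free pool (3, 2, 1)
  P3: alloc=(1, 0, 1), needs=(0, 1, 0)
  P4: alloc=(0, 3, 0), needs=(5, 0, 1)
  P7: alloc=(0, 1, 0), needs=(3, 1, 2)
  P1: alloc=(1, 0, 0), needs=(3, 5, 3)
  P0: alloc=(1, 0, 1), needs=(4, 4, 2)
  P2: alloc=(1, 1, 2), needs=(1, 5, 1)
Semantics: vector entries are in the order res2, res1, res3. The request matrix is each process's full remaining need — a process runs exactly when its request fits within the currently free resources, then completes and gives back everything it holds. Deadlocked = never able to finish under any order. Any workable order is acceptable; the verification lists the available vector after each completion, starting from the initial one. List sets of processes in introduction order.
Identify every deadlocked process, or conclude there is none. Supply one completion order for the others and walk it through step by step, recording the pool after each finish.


The deadlocked set is P4, P1, P0 and P2.
Key observation: after P3, P7 the pool peaks at (4, 3, 2), and each blocked process is short somewhere: P4 on res2; P1 on res1, res3; P0 on res1; P2 on res1.
One completion order for the rest: P3, P7. Walking it through:
  pool = (3, 2, 1)
  run P3 (needs (0, 1, 0), free (3, 2, 1)); after release of (1, 0, 1) the pool is (4, 2, 2)
  run P7 (needs (3, 1, 2), free (4, 2, 2)); after release of (0, 1, 0) the pool is (4, 3, 2)
The stuck group stays short no matter what:
  P4 still needs (5, 0, 1) but only (4, 3, 2) is free — short on res2
  P1 still needs (3, 5, 3) but only (4, 3, 2) is free — short on res1 and res3
  P0 still needs (4, 4, 2) but only (4, 3, 2) is free — short on res1
  P2 still needs (1, 5, 1) but only (4, 3, 2) is free — short on res1


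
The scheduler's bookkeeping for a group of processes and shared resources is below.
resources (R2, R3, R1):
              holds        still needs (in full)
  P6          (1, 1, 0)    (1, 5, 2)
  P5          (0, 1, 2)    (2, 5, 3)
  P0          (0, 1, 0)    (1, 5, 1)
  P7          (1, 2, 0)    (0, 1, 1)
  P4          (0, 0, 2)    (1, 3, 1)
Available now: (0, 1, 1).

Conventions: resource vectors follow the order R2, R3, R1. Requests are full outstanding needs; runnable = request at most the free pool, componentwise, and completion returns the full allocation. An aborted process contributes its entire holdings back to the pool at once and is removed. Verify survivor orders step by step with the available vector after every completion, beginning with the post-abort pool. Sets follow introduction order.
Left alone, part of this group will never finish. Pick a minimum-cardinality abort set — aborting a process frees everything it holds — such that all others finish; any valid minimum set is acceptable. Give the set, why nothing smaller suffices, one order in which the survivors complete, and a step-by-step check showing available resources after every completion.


Minimum abort set: P6 and P0.
Key observation: the deadlocked P5 becomes finishable only because P6 and P0 released (1, 2, 0); it completes at step 3 below.
Minimality, checking each single-abort alternative: P6 alone leaves P5 blocked (short on R3); P5 alone leaves P6 blocked (short on R3); P0 alone leaves P6 blocked (short on R3); P7 alone leaves P6 blocked (short on R3); P4 alone leaves P6 blocked (short on R3).
The survivors complete as P4, P7, P5. Check, step by step (starting from the post-abort pool):
  pool = (1, 3, 1)
  run P4 (needs (1, 3, 1), free (1, 3, 1)); after release of (0, 0, 2) the pool is (1, 3, 3)
  run P7 (needs (0, 1, 1), free (1, 3, 3)); after release of (1, 2, 0) the pool is (2, 5, 3)
  run P5 (needs (2, 5, 3), free (2, 5, 3)); after release of (0, 1, 2) the pool is (2, 6, 5)


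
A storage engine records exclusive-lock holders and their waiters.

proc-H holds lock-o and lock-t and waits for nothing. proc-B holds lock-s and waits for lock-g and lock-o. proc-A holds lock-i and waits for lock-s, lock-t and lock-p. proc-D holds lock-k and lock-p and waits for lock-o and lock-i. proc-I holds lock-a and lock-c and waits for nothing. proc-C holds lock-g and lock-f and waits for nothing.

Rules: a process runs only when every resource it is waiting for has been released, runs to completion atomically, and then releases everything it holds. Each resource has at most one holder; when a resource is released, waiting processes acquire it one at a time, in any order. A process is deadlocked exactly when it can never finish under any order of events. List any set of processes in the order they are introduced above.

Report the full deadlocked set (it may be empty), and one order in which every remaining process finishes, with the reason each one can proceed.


Deadlocked set: proc-A and proc-D.
Key observation: the knot is the closed ring of waits proc-A -> proc-D -> proc-A; no other process is dragged down with it.
One completion order for the rest: proc-C, proc-H, proc-I, proc-B.
Check, step by step:
  run proc-C (it waits on nothing); releases lock-g and lock-f
  run proc-H (it waits on nothing); releases lock-o and lock-t
  run proc-I (it waits on nothing); releases lock-a and lock-c
  run proc-B (all its waits — lock-g and lock-o — are resolved); releases lock-s


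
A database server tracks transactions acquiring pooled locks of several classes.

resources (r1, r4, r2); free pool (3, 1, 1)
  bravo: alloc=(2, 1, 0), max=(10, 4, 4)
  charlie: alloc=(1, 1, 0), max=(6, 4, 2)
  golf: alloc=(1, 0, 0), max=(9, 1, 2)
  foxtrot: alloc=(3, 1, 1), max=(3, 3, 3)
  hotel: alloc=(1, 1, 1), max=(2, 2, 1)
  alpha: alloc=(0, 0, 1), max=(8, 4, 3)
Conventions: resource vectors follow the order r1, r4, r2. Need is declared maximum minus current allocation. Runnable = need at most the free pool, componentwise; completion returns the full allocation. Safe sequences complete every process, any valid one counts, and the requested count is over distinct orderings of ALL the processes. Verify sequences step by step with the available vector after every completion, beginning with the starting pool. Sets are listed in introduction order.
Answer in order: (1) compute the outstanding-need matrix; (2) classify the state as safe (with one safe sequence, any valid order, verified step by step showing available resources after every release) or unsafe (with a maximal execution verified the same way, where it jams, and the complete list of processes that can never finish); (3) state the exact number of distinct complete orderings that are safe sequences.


(1) Need matrix, components ordered r1, r4, r2:
  bravo: (8, 3, 4)
  charlie: (5, 3, 2)
  golf: (8, 1, 2)
  foxtrot: (0, 2, 2)
  hotel: (1, 1, 0)
  alpha: (8, 4, 2)
(2) SAFE. One safe sequence: hotel, foxtrot, charlie, alpha, golf, bravo.
Key observation: the first exact fit in this order is hotel — it needs (1, 1, 0) with (3, 1, 1) free, meeting a requested resource to the last unit.
Step-by-step check:
  pool = (3, 1, 1)
  run hotel (needs (1, 1, 0), free (3, 1, 1)); after release of (1, 1, 1) the pool is (4, 2, 2)
  run foxtrot (needs (0, 2, 2), free (4, 2, 2)); after release of (3, 1, 1) the pool is (7, 3, 3)
  run charlie (needs (5, 3, 2), free (7, 3, 3)); after release of (1, 1, 0) the pool is (8, 4, 3)
  run alpha (needs (8, 4, 2), free (8, 4, 3)); after release of (0, 0, 1) the pool is (8, 4, 4)
  run golf (needs (8, 1, 2), free (8, 4, 4)); after release of (1, 0, 0) the pool is (9, 4, 4)
  run bravo (needs (8, 3, 4), free (9, 4, 4)); after release of (2, 1, 0) the pool is (11, 5, 4)
(3) Precisely 3 of the possible complete orderings are safe sequences.


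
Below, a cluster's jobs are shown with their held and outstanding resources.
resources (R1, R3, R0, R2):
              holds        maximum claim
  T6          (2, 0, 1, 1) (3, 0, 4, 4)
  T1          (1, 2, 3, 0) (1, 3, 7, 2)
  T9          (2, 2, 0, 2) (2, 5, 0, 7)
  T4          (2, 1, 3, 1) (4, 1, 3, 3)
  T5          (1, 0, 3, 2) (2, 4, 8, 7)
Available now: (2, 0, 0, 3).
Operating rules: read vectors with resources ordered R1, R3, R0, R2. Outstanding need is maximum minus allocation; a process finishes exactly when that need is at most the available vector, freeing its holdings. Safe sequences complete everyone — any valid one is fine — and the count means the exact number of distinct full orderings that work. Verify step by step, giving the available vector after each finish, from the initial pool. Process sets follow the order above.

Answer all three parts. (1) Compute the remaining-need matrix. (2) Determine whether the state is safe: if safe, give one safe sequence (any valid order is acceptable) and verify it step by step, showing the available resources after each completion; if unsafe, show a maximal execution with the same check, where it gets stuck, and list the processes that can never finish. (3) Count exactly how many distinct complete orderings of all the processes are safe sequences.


(1) Need matrix, components ordered R1, R3, R0, R2:
  T6: (1, 0, 3, 3)
  T1: (0, 1, 4, 2)
  T9: (0, 3, 0, 5)
  T4: (2, 0, 0, 2)
  T5: (1, 4, 5, 5)
(2) SAFE, for example via the order T4, T6, T1, T9, T5.
Key observation: at T4 the run first touches a limit — (2, 0, 0, 2) against (2, 0, 0, 3), exact on a resource it actually requests.
Verifying each step:
  pool = (2, 0, 0, 3)
  T4: need (2, 0, 0, 2) fits (2, 0, 0, 3); releases (2, 1, 3, 1), pool now (4, 1, 3, 4)
  T6: need (1, 0, 3, 3) fits (4, 1, 3, 4); releases (2, 0, 1, 1), pool now (6, 1, 4, 5)
  T1: need (0, 1, 4, 2) fits (6, 1, 4, 5); releases (1, 2, 3, 0), pool now (7, 3, 7, 5)
  T9: need (0, 3, 0, 5) fits (7, 3, 7, 5); releases (2, 2, 0, 2), pool now (9, 5, 7, 7)
  T5: need (1, 4, 5, 5) fits (9, 5, 7, 7); releases (1, 0, 3, 2), pool now (10, 5, 10, 9)
(3) The exact count: 1 of the possible complete orderings is a safe sequence.


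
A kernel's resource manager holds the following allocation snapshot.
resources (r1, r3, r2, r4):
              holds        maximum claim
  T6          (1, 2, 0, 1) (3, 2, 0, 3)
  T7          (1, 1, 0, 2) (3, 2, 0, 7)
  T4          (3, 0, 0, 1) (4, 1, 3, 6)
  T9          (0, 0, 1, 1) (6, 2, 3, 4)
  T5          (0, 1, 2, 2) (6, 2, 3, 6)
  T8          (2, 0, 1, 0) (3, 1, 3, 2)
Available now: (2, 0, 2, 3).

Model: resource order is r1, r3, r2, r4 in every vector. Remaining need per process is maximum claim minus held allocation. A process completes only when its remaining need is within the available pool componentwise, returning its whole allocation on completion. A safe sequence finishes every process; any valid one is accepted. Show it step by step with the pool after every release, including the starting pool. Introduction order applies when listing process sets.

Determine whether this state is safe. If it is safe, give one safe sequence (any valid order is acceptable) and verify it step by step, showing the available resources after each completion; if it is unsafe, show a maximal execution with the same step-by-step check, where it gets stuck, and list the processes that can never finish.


UNSAFE — no complete ordering exists.
Key observation: after T6, T8 the pool peaks at (5, 2, 3, 4), and each blocked process is short somewhere: T7 on r4; T4 on r4; T9 on r1; T5 on r1.
A maximal execution: T6, T8 — then nothing else fits. Walking it through:
  pool = (2, 0, 2, 3)
  run T6 (needs (2, 0, 0, 2), free (2, 0, 2, 3)); after release of (1, 2, 0, 1) the pool is (3, 2, 2, 4)
  run T8 (needs (1, 1, 2, 2), free (3, 2, 2, 4)); after release of (2, 0, 1, 0) the pool is (5, 2, 3, 4)
  blocked: T7 wants (2, 1, 0, 5), pool (5, 2, 3, 4) — not enough r4
  blocked: T4 wants (1, 1, 3, 5), pool (5, 2, 3, 4) — not enough r4
  blocked: T9 wants (6, 2, 2, 3), pool (5, 2, 3, 4) — not enough r1
  blocked: T5 wants (6, 1, 1, 4), pool (5, 2, 3, 4) — not enough r1
Never able to finish: T7, T4, T9 and T5.


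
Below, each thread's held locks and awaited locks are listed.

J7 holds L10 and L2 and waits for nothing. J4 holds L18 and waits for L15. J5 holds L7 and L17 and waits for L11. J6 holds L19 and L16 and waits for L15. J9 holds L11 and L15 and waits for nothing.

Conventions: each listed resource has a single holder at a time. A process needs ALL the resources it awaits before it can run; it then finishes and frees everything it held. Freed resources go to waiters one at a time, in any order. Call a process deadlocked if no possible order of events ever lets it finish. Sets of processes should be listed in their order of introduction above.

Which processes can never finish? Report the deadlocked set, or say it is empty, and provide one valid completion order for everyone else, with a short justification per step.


The deadlocked set is empty.
Key observation: the waits form no ring: some process can always run, and its releases unblock the others one by one.
A valid finishing order for the others: J9, J7, J6, J5, J4.
Step-by-step check:
  J9 waits on nothing -> runs at once and releases L11 and L15
  J7 waits on nothing -> runs at once and releases L10 and L2
  J6 waits on L15 — all released -> runs and releases L19 and L16
  J5 waits on L11 — all released -> runs and releases L7 and L17
  J4 waits on L15 — all released -> runs and releases L18


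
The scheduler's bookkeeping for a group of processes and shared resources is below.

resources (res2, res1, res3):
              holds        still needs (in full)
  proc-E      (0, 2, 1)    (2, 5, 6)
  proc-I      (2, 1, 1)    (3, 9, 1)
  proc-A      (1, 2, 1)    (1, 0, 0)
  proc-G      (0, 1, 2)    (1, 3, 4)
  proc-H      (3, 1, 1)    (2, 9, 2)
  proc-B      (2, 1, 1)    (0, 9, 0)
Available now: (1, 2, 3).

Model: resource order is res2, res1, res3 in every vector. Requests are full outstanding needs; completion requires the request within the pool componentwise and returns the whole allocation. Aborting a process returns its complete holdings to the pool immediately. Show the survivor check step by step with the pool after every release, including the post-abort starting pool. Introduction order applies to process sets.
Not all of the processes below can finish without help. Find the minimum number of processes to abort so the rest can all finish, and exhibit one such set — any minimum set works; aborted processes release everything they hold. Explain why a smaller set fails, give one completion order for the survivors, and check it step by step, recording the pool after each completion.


Abort proc-I and proc-H.
Key observation: proc-B could never have finished before the abort; with (5, 2, 2) returned by proc-I and proc-H, it fits at step 4.
Minimality, checking each single-abort alternative: proc-E alone leaves proc-I blocked (short on res2 and res1); proc-I alone leaves proc-H blocked (short on res1); proc-A alone leaves proc-I blocked (short on res2 and res1); proc-G alone leaves proc-I blocked (short on res2 and res1); proc-H alone leaves proc-I blocked (short on res1); proc-B alone leaves proc-I blocked (short on res1).
One survivor order: proc-G, proc-A, proc-E, proc-B. Walking it through (post-abort pool first):
  pool = (6, 4, 5)
  proc-G: need (1, 3, 4) fits (6, 4, 5); releases (0, 1, 2), pool now (6, 5, 7)
  proc-A: need (1, 0, 0) fits (6, 5, 7); releases (1, 2, 1), pool now (7, 7, 8)
  proc-E: need (2, 5, 6) fits (7, 7, 8); releases (0, 2, 1), pool now (7, 9, 9)
  proc-B: need (0, 9, 0) fits (7, 9, 9); releases (2, 1, 1), pool now (9, 10, 10)


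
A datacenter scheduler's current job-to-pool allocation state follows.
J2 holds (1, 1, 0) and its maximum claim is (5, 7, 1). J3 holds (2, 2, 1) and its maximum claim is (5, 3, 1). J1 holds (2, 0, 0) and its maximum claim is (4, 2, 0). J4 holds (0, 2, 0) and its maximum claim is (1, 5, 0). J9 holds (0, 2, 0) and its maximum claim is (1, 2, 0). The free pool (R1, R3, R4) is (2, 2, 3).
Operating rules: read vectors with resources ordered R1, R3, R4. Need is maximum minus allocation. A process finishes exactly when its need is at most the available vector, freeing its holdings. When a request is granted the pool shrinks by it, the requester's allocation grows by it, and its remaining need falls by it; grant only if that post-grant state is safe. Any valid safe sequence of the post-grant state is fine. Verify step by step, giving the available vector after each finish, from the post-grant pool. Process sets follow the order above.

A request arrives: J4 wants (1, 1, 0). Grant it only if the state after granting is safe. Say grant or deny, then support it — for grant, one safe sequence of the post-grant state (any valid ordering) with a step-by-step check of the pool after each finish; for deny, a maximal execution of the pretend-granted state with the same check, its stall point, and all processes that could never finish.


GRANT — the state after the grant stays safe, e.g. via J9, J4, J1, J3, J2.
Key observation: the transfer keeps a workable pool ((1, 1, 3)); J9 starts the safe sequence.
Step-by-step check of the post-grant state:
  pool = (1, 1, 3)
  J9 needs (1, 0, 0) <= (1, 1, 3) -> finishes; pool += (0, 2, 0) = (1, 3, 3)
  J4 needs (0, 2, 0) <= (1, 3, 3) -> finishes; pool += (1, 3, 0) = (2, 6, 3)
  J1 needs (2, 2, 0) <= (2, 6, 3) -> finishes; pool += (2, 0, 0) = (4, 6, 3)
  J3 needs (3, 1, 0) <= (4, 6, 3) -> finishes; pool += (2, 2, 1) = (6, 8, 4)
  J2 needs (4, 6, 1) <= (6, 8, 4) -> finishes; pool += (1, 1, 0) = (7, 9, 4)


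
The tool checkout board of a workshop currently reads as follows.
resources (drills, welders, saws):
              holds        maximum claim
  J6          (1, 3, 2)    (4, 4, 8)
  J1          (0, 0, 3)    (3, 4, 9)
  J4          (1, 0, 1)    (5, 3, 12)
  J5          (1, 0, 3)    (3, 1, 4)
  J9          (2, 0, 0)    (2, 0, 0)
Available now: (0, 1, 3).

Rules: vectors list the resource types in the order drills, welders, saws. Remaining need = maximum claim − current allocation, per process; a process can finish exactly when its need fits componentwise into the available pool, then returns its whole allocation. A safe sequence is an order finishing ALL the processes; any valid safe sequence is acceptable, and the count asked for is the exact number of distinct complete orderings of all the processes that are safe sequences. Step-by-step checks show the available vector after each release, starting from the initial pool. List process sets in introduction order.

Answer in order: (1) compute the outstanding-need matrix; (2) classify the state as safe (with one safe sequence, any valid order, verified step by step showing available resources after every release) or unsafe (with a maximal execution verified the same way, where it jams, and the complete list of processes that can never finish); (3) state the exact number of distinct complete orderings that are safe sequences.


(1) Need matrix, components ordered drills, welders, saws:
  J6: (3, 1, 6)
  J1: (3, 4, 6)
  J4: (4, 3, 11)
  J5: (2, 1, 1)
  J9: (0, 0, 0)
(2) SAFE — a valid safe sequence is J9, J5, J6, J1, J4.
Key observation: J5 marks the first exact bind of the order: its need (2, 1, 1) fits the free (2, 1, 3) with zero slack on a requested resource.
Check, step by step:
  pool = (0, 1, 3)
  J9 needs (0, 0, 0) <= (0, 1, 3) -> finishes; pool += (2, 0, 0) = (2, 1, 3)
  J5 needs (2, 1, 1) <= (2, 1, 3) -> finishes; pool += (1, 0, 3) = (3, 1, 6)
  J6 needs (3, 1, 6) <= (3, 1, 6) -> finishes; pool += (1, 3, 2) = (4, 4, 8)
  J1 needs (3, 4, 6) <= (4, 4, 8) -> finishes; pool += (0, 0, 3) = (4, 4, 11)
  J4 needs (4, 3, 11) <= (4, 4, 11) -> finishes; pool += (1, 0, 1) = (5, 4, 12)
(3) Precisely 1 of the possible complete orderings is a safe sequence.


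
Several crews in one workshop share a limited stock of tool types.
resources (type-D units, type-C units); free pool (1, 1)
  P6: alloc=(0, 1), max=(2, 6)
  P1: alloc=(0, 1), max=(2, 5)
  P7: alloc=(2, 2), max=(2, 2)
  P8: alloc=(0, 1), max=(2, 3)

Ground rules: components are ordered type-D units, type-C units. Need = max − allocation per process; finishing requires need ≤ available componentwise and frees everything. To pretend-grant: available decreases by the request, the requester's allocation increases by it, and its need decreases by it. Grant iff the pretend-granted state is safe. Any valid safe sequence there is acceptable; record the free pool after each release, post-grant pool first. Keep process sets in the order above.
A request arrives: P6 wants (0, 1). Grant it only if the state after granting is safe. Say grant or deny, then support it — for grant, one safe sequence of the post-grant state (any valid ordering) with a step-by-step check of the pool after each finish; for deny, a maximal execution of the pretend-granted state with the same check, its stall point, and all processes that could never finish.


DENY. Granting would leave the state unsafe.
Key observation: no order helps: past P7, P8, the free pool tops out at (3, 3), below what each blocked process needs in type-C units.
Pretend the grant happened; the run P7, P8 goes as far as possible. Step-by-step check:
  pool = (1, 0)
  P7 needs (0, 0) <= (1, 0) -> finishes; pool += (2, 2) = (3, 2)
  P8 needs (2, 2) <= (3, 2) -> finishes; pool += (0, 1) = (3, 3)
  P6 cannot run: need (2, 4) vs free (3, 3) (insufficient type-C units)
  P1 cannot run: need (2, 4) vs free (3, 3) (insufficient type-C units)
Had the request been granted, P6 and P1 could never finish.


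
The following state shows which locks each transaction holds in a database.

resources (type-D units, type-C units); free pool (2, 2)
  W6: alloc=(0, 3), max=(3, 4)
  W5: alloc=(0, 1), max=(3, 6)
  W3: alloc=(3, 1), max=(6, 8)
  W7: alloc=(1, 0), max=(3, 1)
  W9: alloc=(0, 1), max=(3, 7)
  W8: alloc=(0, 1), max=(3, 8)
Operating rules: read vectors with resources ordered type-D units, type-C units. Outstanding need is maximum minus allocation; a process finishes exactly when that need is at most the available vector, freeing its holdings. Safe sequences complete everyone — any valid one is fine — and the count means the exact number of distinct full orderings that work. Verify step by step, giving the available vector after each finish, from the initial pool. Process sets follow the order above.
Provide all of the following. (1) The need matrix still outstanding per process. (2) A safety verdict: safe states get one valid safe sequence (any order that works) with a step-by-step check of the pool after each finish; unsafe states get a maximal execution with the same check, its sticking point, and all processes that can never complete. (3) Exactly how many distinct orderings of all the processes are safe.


(1) Need matrix, components ordered type-D units, type-C units:
  W6: (3, 1)
  W5: (3, 5)
  W3: (3, 7)
  W7: (2, 1)
  W9: (3, 6)
  W8: (3, 7)
(2) SAFE, for example via the order W7, W6, W5, W9, W8, W3.
Key observation: reading the order forward, W7 is the first process whose need (2, 1) meets the free pool (2, 2) exactly on a resource it requests.
Step-by-step check:
  pool = (2, 2)
  run W7 (needs (2, 1), free (2, 2)); after release of (1, 0) the pool is (3, 2)
  run W6 (needs (3, 1), free (3, 2)); after release of (0, 3) the pool is (3, 5)
  run W5 (needs (3, 5), free (3, 5)); after release of (0, 1) the pool is (3, 6)
  run W9 (needs (3, 6), free (3, 6)); after release of (0, 1) the pool is (3, 7)
  run W8 (needs (3, 7), free (3, 7)); after release of (0, 1) the pool is (3, 8)
  run W3 (needs (3, 7), free (3, 8)); after release of (3, 1) the pool is (6, 9)
(3) Exactly 2 of the possible complete orderings are safe sequences.


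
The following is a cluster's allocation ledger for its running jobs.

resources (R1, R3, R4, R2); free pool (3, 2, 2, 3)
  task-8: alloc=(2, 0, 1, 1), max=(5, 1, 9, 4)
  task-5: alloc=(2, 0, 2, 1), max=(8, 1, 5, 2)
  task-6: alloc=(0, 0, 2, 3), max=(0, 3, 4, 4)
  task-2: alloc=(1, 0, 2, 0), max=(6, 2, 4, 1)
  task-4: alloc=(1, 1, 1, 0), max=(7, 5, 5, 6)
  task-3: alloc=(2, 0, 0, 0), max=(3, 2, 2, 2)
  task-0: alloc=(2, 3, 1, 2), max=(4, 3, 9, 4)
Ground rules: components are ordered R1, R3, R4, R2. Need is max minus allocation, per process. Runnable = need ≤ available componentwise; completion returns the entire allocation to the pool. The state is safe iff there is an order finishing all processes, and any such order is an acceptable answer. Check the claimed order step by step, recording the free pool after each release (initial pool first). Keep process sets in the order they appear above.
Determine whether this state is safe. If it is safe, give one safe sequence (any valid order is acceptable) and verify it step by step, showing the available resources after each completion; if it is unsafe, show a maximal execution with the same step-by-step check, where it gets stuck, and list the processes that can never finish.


UNSAFE — no complete ordering exists.
Key observation: after task-3, task-2, task-5 the pool peaks at (8, 2, 6, 4), and each blocked process is short somewhere: task-8 on R4; task-6 on R3; task-4 on R3, R2; task-0 on R4.
Going as far as possible: task-3, task-2, task-5; after that, nothing fits. Step-by-step check:
  pool = (3, 2, 2, 3)
  task-3: need (1, 2, 2, 2) fits (3, 2, 2, 3); releases (2, 0, 0, 0), pool now (5, 2, 2, 3)
  task-2: need (5, 2, 2, 1) fits (5, 2, 2, 3); releases (1, 0, 2, 0), pool now (6, 2, 4, 3)
  task-5: need (6, 1, 3, 1) fits (6, 2, 4, 3); releases (2, 0, 2, 1), pool now (8, 2, 6, 4)
  task-8 cannot run: need (3, 1, 8, 3) vs free (8, 2, 6, 4) (insufficient R4)
  task-6 cannot run: need (0, 3, 2, 1) vs free (8, 2, 6, 4) (insufficient R3)
  task-4 cannot run: need (6, 4, 4, 6) vs free (8, 2, 6, 4) (insufficient R3 and R2)
  task-0 cannot run: need (2, 0, 8, 2) vs free (8, 2, 6, 4) (insufficient R4)
Never able to finish: task-8, task-6, task-4 and task-0.
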